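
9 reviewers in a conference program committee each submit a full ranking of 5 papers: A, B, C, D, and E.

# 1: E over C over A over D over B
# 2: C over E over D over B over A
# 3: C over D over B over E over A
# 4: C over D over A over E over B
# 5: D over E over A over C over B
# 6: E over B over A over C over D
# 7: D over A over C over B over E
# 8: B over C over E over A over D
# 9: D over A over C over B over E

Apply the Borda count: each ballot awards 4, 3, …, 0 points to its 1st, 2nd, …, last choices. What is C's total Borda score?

24

Borda scores:
  A: 2 + 0 + 0 + 2 + 2 + 2 + 3 + 1 + 3 = 15
  B: 0 + 1 + 2 + 0 + 0 + 3 + 1 + 4 + 1 = 12
  C: 3 + 4 + 4 + 4 + 1 + 1 + 2 + 3 + 2 = 24
  D: 1 + 2 + 3 + 3 + 4 + 0 + 4 + 0 + 4 = 21
  E: 4 + 3 + 1 + 1 + 3 + 4 + 0 + 2 + 0 = 18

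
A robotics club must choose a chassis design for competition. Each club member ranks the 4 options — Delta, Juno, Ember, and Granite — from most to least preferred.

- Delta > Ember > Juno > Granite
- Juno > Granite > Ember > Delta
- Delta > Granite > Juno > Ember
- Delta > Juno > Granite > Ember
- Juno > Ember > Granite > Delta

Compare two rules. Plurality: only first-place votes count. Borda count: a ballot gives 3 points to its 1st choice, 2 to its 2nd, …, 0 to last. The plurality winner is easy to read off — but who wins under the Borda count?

Juno

Plurality first-place counts: Delta 3, Juno 2, Ember 0, Granite 0 → Delta.
Borda totals: Delta 9, Juno 10, Ember 5, Granite 6 → Juno.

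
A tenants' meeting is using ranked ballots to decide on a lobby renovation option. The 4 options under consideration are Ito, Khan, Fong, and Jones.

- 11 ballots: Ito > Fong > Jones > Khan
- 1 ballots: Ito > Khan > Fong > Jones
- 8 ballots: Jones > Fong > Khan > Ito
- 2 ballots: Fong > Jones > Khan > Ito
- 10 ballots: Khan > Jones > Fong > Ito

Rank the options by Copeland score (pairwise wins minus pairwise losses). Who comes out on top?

Jones

Pairwise results:
  Ito vs Khan: Khan wins 20–12.
  Ito vs Fong: Fong wins 20–12.
  Ito vs Jones: Jones wins 20–12.
  Khan vs Fong: Fong wins 21–11.
  Khan vs Jones: Jones wins 21–11.
  Fong vs Jones: Jones wins 18–14.
Copeland scores (wins − losses):
  Ito: 0 − 3 = -3
  Khan: 1 − 2 = -1
  Fong: 2 − 1 = 1
  Jones: 3 − 0 = 3
Jones has the best Copeland score.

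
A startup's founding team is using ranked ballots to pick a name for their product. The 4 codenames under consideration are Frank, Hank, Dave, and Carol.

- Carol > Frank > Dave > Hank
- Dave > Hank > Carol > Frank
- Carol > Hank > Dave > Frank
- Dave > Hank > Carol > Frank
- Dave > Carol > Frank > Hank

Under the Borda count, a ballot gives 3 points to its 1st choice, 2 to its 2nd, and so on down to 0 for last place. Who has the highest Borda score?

Borda scores:
  Frank: 2 + 0 + 0 + 0 + 1 = 3
  Hank: 0 + 2 + 2 + 2 + 0 = 6
  Dave: 1 + 3 + 1 + 3 + 3 = 11
  Carol: 3 + 1 + 3 + 1 + 2 = 10
Dave has the highest total.

Dave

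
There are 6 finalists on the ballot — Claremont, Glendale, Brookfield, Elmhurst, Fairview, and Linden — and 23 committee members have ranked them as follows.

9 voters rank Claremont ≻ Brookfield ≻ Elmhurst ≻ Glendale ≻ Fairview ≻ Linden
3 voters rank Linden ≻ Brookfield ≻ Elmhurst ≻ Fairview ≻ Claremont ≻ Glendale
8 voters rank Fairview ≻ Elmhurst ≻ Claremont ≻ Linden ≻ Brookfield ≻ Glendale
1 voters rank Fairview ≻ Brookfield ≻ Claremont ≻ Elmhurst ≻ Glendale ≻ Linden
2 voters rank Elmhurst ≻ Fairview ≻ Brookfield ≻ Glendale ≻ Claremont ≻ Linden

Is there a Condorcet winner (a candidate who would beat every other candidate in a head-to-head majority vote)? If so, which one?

No Condorcet winner

Head-to-head results (23 voters total):
Claremont vs Glendale: Claremont wins 21–2.
Claremont vs Brookfield: Claremont wins 17–6.
Claremont vs Elmhurst: Elmhurst wins 13–10.
Claremont vs Fairview: Fairview wins 14–9.
Claremont vs Linden: Claremont wins 20–3.
Glendale vs Brookfield: Brookfield wins 23–0.
Glendale vs Elmhurst: Elmhurst wins 23–0.
Glendale vs Fairview: Fairview wins 14–9.
Glendale vs Linden: Glendale wins 12–11.
Brookfield vs Elmhurst: Brookfield wins 13–10.
Brookfield vs Fairview: Brookfield wins 12–11.
Brookfield vs Linden: Brookfield wins 12–11.
Elmhurst vs Fairview: Elmhurst wins 14–9.
Elmhurst vs Linden: Elmhurst wins 20–3.
Fairview vs Linden: Fairview wins 20–3.
No candidate beats all others: Claremont beats Brookfield beats Elmhurst beats Claremont, a majority cycle.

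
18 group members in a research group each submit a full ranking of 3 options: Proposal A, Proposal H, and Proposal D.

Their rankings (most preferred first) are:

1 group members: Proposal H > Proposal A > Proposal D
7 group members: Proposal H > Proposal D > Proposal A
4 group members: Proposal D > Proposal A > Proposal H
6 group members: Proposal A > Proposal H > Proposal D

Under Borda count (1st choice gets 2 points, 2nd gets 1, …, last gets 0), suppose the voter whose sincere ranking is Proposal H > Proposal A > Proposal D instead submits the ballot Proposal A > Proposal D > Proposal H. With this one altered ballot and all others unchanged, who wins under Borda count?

Borda totals with the altered ballot: Proposal A 18, Proposal H 20, Proposal D 16.
The winner is unchanged: still Proposal H.

Proposal H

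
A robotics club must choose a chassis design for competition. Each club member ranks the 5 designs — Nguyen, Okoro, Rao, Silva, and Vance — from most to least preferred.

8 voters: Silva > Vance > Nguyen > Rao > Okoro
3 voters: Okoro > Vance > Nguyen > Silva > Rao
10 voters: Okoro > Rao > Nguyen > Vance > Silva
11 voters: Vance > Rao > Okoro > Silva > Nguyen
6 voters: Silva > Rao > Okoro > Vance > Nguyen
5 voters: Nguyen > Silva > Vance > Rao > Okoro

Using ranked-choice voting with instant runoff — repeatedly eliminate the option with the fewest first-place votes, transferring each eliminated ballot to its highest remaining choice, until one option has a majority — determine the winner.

Okoro

Round 1: Silva 14, Okoro 13, Vance 11, Nguyen 5, Rao 0. Rao has the fewest and is eliminated.
Round 2: Silva 14, Okoro 13, Vance 11, Nguyen 5. Nguyen has the fewest and is eliminated.
Round 3: Silva 19, Okoro 13, Vance 11. Vance has the fewest and is eliminated.
Round 4: Okoro 24, Silva 19. Okoro has a majority.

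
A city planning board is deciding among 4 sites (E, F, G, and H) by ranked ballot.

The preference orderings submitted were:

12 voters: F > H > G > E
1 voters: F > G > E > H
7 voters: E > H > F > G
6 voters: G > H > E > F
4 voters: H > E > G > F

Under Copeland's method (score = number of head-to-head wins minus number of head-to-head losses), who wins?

H

Pairwise results:
  E vs F: E wins 17–13.
  E vs G: G wins 19–11.
  E vs H: H wins 22–8.
  F vs G: F wins 20–10.
  F vs H: H wins 17–13.
  G vs H: H wins 23–7.
Copeland scores (wins − losses):
  E: 1 − 2 = -1
  F: 1 − 2 = -1
  G: 1 − 2 = -1
  H: 3 − 0 = 3
H has the best Copeland score.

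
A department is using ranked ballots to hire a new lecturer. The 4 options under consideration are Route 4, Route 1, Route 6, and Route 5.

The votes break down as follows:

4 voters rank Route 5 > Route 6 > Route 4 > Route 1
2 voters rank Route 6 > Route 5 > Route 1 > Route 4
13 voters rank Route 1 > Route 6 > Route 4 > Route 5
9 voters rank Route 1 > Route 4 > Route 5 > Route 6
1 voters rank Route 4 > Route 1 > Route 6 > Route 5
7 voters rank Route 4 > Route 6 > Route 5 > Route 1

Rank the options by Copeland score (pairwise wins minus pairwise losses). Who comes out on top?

Route 1

Pairwise results:
  Route 4 vs Route 1: Route 1 wins 24–12.
  Route 4 vs Route 6: Route 6 wins 19–17.
  Route 4 vs Route 5: Route 4 wins 30–6.
  Route 1 vs Route 6: Route 1 wins 23–13.
  Route 1 vs Route 5: Route 1 wins 23–13.
  Route 6 vs Route 5: Route 6 wins 23–13.
Copeland scores (wins − losses):
  Route 4: 1 − 2 = -1
  Route 1: 3 − 0 = 3
  Route 6: 2 − 1 = 1
  Route 5: 0 − 3 = -3
Route 1 has the best Copeland score.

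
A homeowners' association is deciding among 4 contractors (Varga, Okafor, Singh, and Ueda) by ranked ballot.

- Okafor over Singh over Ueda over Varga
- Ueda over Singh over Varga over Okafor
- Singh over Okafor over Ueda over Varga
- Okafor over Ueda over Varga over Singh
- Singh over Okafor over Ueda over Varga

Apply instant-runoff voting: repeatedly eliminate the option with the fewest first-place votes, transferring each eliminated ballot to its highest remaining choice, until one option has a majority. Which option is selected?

Round 1: Okafor 2, Singh 2, Ueda 1, Varga 0. Varga has the fewest and is eliminated.
Round 2: Okafor 2, Singh 2, Ueda 1. Ueda has the fewest and is eliminated.
Round 3: Singh 3, Okafor 2. Singh has a majority.

Singh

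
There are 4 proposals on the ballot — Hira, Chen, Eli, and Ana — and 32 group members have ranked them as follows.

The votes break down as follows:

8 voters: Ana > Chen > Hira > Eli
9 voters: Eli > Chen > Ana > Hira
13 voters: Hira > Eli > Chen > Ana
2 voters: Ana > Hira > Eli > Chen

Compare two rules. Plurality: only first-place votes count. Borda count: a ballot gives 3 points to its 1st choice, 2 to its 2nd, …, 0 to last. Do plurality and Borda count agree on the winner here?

No

Plurality first-place counts: Hira 13, Chen 0, Eli 9, Ana 10 → Hira.
Borda totals: Hira 51, Chen 47, Eli 55, Ana 39 → Eli.
The two rules disagree: plurality picks Hira, Borda picks Eli.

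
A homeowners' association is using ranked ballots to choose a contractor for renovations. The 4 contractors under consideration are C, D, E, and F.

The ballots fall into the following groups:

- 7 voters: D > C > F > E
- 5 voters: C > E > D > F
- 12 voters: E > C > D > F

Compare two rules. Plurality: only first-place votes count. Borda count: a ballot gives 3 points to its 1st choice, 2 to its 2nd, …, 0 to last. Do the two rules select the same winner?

No

Plurality first-place counts: C 5, D 7, E 12, F 0 → E.
Borda totals: C 53, D 38, E 46, F 7 → C.
The two rules disagree: plurality picks E, Borda picks C.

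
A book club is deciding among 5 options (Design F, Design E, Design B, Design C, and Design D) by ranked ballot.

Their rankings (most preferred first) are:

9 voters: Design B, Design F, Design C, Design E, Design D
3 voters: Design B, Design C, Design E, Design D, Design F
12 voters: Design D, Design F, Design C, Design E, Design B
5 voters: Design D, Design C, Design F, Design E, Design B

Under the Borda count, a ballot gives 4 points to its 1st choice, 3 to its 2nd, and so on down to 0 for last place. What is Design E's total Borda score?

Borda scores:
  Design F: 9·3 + 3·0 + 12·3 + 5·2 = 73
  Design E: 9·1 + 3·2 + 12·1 + 5·1 = 32
  Design B: 9·4 + 3·4 + 12·0 + 5·0 = 48
  Design C: 9·2 + 3·3 + 12·2 + 5·3 = 66
  Design D: 9·0 + 3·1 + 12·4 + 5·4 = 71

32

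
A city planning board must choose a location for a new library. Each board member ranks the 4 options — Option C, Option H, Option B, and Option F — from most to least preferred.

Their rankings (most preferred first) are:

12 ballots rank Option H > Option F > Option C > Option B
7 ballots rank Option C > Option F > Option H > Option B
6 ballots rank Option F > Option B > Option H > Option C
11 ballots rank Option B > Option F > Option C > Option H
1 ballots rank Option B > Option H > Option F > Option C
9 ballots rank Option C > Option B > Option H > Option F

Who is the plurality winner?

First-place vote totals:
  Option C: 16
  Option H: 12
  Option B: 12
  Option F: 6
Option C has the most first-place votes.

Option C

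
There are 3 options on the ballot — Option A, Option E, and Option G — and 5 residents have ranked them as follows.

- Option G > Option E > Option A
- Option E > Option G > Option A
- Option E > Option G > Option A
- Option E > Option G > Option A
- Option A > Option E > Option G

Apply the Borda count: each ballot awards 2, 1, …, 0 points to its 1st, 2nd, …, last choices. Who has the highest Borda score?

Borda scores:
  Option A: 0 + 0 + 0 + 0 + 2 = 2
  Option E: 1 + 2 + 2 + 2 + 1 = 8
  Option G: 2 + 1 + 1 + 1 + 0 = 5
Option E has the highest total.

Option E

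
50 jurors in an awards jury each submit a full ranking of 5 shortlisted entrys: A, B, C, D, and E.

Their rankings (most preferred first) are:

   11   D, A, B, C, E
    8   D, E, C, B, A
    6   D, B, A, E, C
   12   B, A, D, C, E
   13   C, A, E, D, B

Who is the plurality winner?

First-place vote totals:
  A: 0
  B: 12
  C: 13
  D: 25
  E: 0
D has the most first-place votes.

D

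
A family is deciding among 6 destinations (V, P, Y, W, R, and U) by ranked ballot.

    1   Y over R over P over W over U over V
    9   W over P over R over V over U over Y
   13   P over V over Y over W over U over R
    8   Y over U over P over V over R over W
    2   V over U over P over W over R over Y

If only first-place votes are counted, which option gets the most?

First-place vote totals:
  V: 2
  P: 13
  Y: 9
  W: 9
  R: 0
  U: 0
P has the most first-place votes.

P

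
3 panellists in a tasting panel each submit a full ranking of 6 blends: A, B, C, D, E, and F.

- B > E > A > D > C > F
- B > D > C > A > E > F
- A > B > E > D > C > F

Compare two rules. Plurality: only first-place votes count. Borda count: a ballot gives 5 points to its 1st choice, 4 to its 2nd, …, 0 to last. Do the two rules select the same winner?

Yes

Plurality first-place counts: A 1, B 2, C 0, D 0, E 0, F 0 → B.
Borda totals: A 10, B 14, C 5, D 8, E 8, F 0 → B.
The two rules agree on B.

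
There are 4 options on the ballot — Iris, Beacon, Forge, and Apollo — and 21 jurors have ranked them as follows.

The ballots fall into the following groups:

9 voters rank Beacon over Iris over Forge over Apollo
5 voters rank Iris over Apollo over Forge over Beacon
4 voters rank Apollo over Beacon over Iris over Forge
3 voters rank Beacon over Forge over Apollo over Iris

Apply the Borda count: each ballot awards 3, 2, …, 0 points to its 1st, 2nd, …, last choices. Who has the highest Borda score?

Beacon

Borda scores:
  Iris: 9·2 + 5·3 + 4·1 + 3·0 = 37
  Beacon: 9·3 + 5·0 + 4·2 + 3·3 = 44
  Forge: 9·1 + 5·1 + 4·0 + 3·2 = 20
  Apollo: 9·0 + 5·2 + 4·3 + 3·1 = 25
Beacon has the highest total.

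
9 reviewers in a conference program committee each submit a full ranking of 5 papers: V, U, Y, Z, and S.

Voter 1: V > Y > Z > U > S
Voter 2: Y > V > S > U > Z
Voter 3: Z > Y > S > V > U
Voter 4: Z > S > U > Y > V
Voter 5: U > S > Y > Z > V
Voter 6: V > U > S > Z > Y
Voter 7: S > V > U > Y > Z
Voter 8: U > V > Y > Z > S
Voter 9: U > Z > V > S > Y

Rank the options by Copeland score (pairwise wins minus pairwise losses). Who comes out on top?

V

Pairwise results:
  V vs U: V wins 5–4.
  V vs Y: V wins 5–4.
  V vs Z: V wins 5–4.
  V vs S: V wins 5–4.
  U vs Y: U wins 6–3.
  U vs Z: U wins 6–3.
  U vs S: U wins 5–4.
  Y vs Z: Y wins 5–4.
  Y vs S: S wins 5–4.
  Z vs S: Z wins 5–4.
Copeland scores (wins − losses):
  V: 4 − 0 = 4
  U: 3 − 1 = 2
  Y: 1 − 3 = -2
  Z: 1 − 3 = -2
  S: 1 − 3 = -2
V has the best Copeland score.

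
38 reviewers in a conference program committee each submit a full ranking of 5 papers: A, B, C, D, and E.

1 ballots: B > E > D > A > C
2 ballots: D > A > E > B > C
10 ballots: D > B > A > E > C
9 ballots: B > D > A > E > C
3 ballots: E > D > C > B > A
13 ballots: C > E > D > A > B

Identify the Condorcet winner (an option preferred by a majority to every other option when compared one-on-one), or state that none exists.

D

Head-to-head results (38 voters total):
A vs B: B wins 23–15.
A vs C: A wins 22–16.
A vs D: D wins 38–0.
A vs E: A wins 21–17.
B vs C: B wins 22–16.
B vs D: D wins 28–10.
B vs E: B wins 20–18.
C vs D: D wins 25–13.
C vs E: E wins 25–13.
D vs E: D wins 21–17.
D beats each rival — A (38–0), B (28–10), C (25–13), E (21–17) — so D is the Condorcet winner.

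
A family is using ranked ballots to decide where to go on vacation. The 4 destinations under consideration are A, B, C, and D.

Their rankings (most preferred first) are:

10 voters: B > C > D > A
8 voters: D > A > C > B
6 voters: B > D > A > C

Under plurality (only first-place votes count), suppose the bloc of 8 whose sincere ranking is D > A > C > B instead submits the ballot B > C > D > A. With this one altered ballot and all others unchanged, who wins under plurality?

First-place totals with the altered ballot: A 0, B 24, C 0, D 0.
The winner is unchanged: still B.

B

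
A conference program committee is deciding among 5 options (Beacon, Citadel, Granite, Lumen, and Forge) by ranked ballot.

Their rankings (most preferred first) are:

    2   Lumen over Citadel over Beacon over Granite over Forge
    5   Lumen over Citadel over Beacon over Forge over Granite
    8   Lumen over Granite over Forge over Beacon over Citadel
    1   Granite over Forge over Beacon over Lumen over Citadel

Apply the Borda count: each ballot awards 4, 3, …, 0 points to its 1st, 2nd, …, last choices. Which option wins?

Lumen

Borda scores:
  Beacon: 2·2 + 5·2 + 8·1 + 2 = 24
  Citadel: 2·3 + 5·3 + 8·0 + 0 = 21
  Granite: 2·1 + 5·0 + 8·3 + 4 = 30
  Lumen: 2·4 + 5·4 + 8·4 + 1 = 61
  Forge: 2·0 + 5·1 + 8·2 + 3 = 24
Lumen has the highest total.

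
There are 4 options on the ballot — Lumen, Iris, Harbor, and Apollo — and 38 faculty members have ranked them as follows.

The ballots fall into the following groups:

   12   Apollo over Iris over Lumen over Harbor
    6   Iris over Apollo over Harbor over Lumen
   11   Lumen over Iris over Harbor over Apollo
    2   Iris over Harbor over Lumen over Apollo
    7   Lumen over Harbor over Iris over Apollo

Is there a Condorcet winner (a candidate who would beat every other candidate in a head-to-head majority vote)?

Head-to-head results (38 voters total):
Lumen vs Iris: Iris wins 20–18.
Lumen vs Harbor: Lumen wins 30–8.
Lumen vs Apollo: Lumen wins 20–18.
Iris vs Harbor: Iris wins 31–7.
Iris vs Apollo: Iris wins 26–12.
Harbor vs Apollo: Harbor wins 20–18.
Iris beats each rival — Lumen (20–18), Harbor (31–7), Apollo (26–12) — so Iris is the Condorcet winner.

Yes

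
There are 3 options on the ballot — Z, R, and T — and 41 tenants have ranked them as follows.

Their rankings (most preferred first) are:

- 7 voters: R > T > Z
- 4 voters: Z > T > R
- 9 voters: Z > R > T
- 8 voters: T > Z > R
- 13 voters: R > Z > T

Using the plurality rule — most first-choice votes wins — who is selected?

R

First-place vote totals:
  Z: 13
  R: 20
  T: 8
R has the most first-place votes.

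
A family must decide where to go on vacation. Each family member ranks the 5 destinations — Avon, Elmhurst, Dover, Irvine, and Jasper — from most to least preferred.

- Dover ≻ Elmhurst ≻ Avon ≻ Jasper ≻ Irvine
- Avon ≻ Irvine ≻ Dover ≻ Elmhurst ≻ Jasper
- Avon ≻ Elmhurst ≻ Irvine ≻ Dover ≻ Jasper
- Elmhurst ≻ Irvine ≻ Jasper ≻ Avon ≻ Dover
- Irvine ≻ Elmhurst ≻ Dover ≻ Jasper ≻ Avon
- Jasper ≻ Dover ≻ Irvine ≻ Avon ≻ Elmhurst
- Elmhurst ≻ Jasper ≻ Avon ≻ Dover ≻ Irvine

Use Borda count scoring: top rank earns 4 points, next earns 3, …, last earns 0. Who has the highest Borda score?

Borda scores:
  Avon: 2 + 4 + 4 + 1 + 0 + 1 + 2 = 14
  Elmhurst: 3 + 1 + 3 + 4 + 3 + 0 + 4 = 18
  Dover: 4 + 2 + 1 + 0 + 2 + 3 + 1 = 13
  Irvine: 0 + 3 + 2 + 3 + 4 + 2 + 0 = 14
  Jasper: 1 + 0 + 0 + 2 + 1 + 4 + 3 = 11
Elmhurst has the highest total.

Elmhurst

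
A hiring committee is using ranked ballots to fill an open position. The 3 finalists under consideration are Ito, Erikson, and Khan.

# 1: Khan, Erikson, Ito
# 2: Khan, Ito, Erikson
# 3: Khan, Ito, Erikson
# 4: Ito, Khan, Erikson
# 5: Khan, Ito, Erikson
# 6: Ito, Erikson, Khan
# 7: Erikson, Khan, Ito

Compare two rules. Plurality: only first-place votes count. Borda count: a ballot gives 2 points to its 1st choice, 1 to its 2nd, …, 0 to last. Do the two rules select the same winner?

Yes

Plurality first-place counts: Ito 2, Erikson 1, Khan 4 → Khan.
Borda totals: Ito 7, Erikson 4, Khan 10 → Khan.
The two rules agree on Khan.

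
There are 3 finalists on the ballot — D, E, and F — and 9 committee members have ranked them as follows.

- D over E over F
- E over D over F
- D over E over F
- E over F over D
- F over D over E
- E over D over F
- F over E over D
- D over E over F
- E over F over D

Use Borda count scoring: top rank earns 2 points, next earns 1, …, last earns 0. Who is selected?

E

Borda scores:
  D: 2 + 1 + 2 + 0 + 1 + 1 + 0 + 2 + 0 = 9
  E: 1 + 2 + 1 + 2 + 0 + 2 + 1 + 1 + 2 = 12
  F: 0 + 0 + 0 + 1 + 2 + 0 + 2 + 0 + 1 = 6
E has the highest total.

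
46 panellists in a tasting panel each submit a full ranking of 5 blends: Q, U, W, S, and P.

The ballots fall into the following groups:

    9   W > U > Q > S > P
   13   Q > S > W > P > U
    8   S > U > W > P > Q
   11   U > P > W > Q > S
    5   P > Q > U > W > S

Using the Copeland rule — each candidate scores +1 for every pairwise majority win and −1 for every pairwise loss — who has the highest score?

U

Pairwise results:
  Q vs U: U wins 28–18.
  Q vs W: W wins 28–18.
  Q vs S: Q wins 38–8.
  Q vs P: P wins 24–22.
  U vs W: U wins 24–22.
  U vs S: U wins 25–21.
  U vs P: U wins 28–18.
  W vs S: W wins 25–21.
  W vs P: W wins 30–16.
  S vs P: S wins 30–16.
Copeland scores (wins − losses):
  Q: 1 − 3 = -2
  U: 4 − 0 = 4
  W: 3 − 1 = 2
  S: 1 − 3 = -2
  P: 1 − 3 = -2
U has the best Copeland score.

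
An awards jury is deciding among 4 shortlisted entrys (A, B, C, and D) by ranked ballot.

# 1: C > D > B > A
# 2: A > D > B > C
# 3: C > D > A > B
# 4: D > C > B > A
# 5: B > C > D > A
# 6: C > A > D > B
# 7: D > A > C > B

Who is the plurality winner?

C

First-place vote totals:
  A: 1
  B: 1
  C: 3
  D: 2
C has the most first-place votes.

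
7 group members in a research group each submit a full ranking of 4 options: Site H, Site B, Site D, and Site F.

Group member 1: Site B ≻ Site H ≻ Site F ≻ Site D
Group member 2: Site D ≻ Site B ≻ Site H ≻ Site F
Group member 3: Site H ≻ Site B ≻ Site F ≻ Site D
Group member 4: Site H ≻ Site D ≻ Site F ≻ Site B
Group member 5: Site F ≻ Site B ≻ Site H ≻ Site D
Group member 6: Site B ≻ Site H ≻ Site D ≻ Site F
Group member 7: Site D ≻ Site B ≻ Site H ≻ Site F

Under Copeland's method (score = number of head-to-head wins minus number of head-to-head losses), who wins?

Site B

Pairwise results:
  Site H vs Site B: Site B wins 5–2.
  Site H vs Site D: Site H wins 5–2.
  Site H vs Site F: Site H wins 6–1.
  Site B vs Site D: Site B wins 4–3.
  Site B vs Site F: Site B wins 5–2.
  Site D vs Site F: Site D wins 4–3.
Copeland scores (wins − losses):
  Site H: 2 − 1 = 1
  Site B: 3 − 0 = 3
  Site D: 1 − 2 = -1
  Site F: 0 − 3 = -3
Site B has the best Copeland score.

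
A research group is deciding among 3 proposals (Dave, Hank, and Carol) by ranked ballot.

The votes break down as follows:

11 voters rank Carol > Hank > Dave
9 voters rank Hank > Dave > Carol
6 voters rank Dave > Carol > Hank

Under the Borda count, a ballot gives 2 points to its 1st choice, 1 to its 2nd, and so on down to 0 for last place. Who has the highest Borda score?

Borda scores:
  Dave: 11·0 + 9·1 + 6·2 = 21
  Hank: 11·1 + 9·2 + 6·0 = 29
  Carol: 11·2 + 9·0 + 6·1 = 28
Hank has the highest total.

Hank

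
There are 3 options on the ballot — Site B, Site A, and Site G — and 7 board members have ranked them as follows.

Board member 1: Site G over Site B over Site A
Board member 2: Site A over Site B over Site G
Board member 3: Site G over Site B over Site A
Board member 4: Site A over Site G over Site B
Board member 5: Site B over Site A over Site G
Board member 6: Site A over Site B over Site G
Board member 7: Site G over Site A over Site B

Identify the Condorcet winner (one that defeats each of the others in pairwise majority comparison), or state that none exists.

Head-to-head results (7 voters total):
Site B vs Site A: Site A wins 4–3.
Site B vs Site G: Site G wins 4–3.
Site A vs Site G: Site A wins 4–3.
Site A beats each rival — Site B (4–3), Site G (4–3) — so Site A is the Condorcet winner.

Site A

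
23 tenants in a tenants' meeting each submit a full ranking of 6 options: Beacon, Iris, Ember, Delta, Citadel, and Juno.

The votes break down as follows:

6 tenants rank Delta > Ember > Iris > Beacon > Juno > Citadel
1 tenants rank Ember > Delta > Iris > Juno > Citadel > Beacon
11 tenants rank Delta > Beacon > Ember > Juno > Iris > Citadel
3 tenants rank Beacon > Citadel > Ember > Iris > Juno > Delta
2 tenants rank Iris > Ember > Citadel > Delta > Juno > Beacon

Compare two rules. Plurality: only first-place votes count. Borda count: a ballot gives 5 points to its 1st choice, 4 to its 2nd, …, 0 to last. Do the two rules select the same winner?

Yes

Plurality first-place counts: Beacon 3, Iris 2, Ember 1, Delta 17, Citadel 0, Juno 0 → Delta.
Borda totals: Beacon 71, Iris 48, Ember 79, Delta 93, Citadel 19, Juno 35 → Delta.
The two rules agree on Delta.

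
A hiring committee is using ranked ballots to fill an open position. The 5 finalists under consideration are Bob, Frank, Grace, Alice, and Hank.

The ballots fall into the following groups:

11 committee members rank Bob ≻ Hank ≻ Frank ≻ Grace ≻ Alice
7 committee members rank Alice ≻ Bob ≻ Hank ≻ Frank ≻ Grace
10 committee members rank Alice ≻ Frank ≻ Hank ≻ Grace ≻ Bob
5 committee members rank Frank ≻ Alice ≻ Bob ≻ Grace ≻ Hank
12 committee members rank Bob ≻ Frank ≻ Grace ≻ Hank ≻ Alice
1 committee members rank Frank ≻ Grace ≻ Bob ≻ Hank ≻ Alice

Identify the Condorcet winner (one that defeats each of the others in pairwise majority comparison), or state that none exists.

Bob

Head-to-head results (46 voters total):
Bob vs Frank: Bob wins 30–16.
Bob vs Grace: Bob wins 35–11.
Bob vs Alice: Bob wins 24–22.
Bob vs Hank: Bob wins 36–10.
Frank vs Grace: Frank wins 46–0.
Frank vs Alice: Frank wins 29–17.
Frank vs Hank: Frank wins 28–18.
Grace vs Alice: Grace wins 24–22.
Grace vs Hank: Hank wins 28–18.
Alice vs Hank: Hank wins 24–22.
Bob beats each rival — Frank (30–16), Grace (35–11), Alice (24–22), Hank (36–10) — so Bob is the Condorcet winner.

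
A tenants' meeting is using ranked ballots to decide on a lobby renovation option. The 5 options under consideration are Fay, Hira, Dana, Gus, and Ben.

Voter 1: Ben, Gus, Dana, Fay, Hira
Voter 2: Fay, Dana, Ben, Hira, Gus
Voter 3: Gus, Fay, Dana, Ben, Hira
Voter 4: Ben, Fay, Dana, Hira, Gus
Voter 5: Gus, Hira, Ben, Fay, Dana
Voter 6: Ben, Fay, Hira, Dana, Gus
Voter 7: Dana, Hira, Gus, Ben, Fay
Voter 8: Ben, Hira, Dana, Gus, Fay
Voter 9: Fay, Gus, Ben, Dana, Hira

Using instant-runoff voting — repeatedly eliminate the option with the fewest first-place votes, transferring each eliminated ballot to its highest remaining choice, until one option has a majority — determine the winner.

Round 1: Ben 4, Fay 2, Gus 2, Dana 1, Hira 0. Hira has the fewest and is eliminated.
Round 2: Ben 4, Fay 2, Gus 2, Dana 1. Dana has the fewest and is eliminated.
Round 3: Ben 4, Gus 3, Fay 2. Fay has the fewest and is eliminated.
Round 4: Ben 5, Gus 4. Ben has a majority.

Ben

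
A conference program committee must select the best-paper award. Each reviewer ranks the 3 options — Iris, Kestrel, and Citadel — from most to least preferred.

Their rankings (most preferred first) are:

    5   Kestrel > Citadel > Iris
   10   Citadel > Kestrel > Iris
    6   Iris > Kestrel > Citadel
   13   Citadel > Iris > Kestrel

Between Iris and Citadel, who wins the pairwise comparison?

Ballots ranking Iris above Citadel: 6.
Ballots ranking Citadel above Iris: 5+10+13 = 28.
Citadel wins the head-to-head, 28–6.

Citadel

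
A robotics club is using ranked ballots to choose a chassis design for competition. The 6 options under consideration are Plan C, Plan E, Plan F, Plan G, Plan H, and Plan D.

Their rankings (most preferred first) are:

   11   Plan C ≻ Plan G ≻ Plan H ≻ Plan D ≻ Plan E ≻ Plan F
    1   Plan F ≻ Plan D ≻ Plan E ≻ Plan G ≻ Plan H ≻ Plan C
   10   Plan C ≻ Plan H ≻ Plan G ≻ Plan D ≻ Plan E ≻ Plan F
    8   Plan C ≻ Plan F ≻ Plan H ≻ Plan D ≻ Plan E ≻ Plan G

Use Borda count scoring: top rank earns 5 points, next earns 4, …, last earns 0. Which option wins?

Borda scores:
  Plan C: 11·5 + 0 + 10·5 + 8·5 = 145
  Plan E: 11·1 + 3 + 10·1 + 8·1 = 32
  Plan F: 11·0 + 5 + 10·0 + 8·4 = 37
  Plan G: 11·4 + 2 + 10·3 + 8·0 = 76
  Plan H: 11·3 + 1 + 10·4 + 8·3 = 98
  Plan D: 11·2 + 4 + 10·2 + 8·2 = 62
Plan C has the highest total.

Plan C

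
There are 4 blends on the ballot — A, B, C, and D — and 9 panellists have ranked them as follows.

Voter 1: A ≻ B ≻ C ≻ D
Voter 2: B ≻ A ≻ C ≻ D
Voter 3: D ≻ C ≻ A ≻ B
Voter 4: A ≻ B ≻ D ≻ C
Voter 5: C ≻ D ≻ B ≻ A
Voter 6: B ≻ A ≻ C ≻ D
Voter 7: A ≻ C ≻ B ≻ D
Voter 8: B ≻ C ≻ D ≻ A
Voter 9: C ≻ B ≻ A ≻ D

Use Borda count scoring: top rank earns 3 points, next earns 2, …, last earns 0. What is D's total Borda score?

Borda scores:
  A: 3 + 2 + 1 + 3 + 0 + 2 + 3 + 0 + 1 = 15
  B: 2 + 3 + 0 + 2 + 1 + 3 + 1 + 3 + 2 = 17
  C: 1 + 1 + 2 + 0 + 3 + 1 + 2 + 2 + 3 = 15
  D: 0 + 0 + 3 + 1 + 2 + 0 + 0 + 1 + 0 = 7

7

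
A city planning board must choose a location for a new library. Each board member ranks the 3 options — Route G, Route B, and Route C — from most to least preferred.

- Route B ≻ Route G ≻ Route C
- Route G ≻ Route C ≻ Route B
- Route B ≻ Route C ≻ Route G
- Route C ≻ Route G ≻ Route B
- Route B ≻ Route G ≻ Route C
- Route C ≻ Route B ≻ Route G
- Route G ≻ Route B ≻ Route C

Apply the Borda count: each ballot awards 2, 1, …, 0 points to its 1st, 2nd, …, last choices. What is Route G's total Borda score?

7

Borda scores:
  Route G: 1 + 2 + 0 + 1 + 1 + 0 + 2 = 7
  Route B: 2 + 0 + 2 + 0 + 2 + 1 + 1 = 8
  Route C: 0 + 1 + 1 + 2 + 0 + 2 + 0 = 6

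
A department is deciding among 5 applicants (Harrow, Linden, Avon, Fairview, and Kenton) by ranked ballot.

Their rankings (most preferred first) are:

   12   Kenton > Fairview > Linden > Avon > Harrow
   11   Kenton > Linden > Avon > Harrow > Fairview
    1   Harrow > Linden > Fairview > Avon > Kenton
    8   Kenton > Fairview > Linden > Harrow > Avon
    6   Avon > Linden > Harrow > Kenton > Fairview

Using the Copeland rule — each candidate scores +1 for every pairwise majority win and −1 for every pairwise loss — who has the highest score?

Kenton

Pairwise results:
  Harrow vs Linden: Linden wins 37–1.
  Harrow vs Avon: Avon wins 29–9.
  Harrow vs Fairview: Fairview wins 20–18.
  Harrow vs Kenton: Kenton wins 31–7.
  Linden vs Avon: Linden wins 32–6.
  Linden vs Fairview: Fairview wins 20–18.
  Linden vs Kenton: Kenton wins 31–7.
  Avon vs Fairview: Fairview wins 21–17.
  Avon vs Kenton: Kenton wins 31–7.
  Fairview vs Kenton: Kenton wins 37–1.
Copeland scores (wins − losses):
  Harrow: 0 − 4 = -4
  Linden: 2 − 2 = 0
  Avon: 1 − 3 = -2
  Fairview: 3 − 1 = 2
  Kenton: 4 − 0 = 4
Kenton has the best Copeland score.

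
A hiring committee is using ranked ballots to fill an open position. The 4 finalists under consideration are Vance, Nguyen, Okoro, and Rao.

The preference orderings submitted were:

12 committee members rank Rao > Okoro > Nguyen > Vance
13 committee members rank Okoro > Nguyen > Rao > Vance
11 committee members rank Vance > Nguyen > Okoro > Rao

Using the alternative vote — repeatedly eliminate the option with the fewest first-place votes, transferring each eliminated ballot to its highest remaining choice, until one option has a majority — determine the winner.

Okoro

Round 1: Okoro 13, Rao 12, Vance 11, Nguyen 0. Nguyen has the fewest and is eliminated.
Round 2: Okoro 13, Rao 12, Vance 11. Vance has the fewest and is eliminated.
Round 3: Okoro 24, Rao 12. Okoro has a majority.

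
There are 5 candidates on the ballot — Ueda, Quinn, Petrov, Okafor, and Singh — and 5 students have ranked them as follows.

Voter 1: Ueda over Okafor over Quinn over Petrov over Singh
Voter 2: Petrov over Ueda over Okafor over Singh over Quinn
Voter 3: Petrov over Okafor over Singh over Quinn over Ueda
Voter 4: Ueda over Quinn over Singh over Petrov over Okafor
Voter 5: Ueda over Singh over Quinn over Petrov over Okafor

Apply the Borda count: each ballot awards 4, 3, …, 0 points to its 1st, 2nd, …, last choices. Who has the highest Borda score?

Ueda

Borda scores:
  Ueda: 4 + 3 + 0 + 4 + 4 = 15
  Quinn: 2 + 0 + 1 + 3 + 2 = 8
  Petrov: 1 + 4 + 4 + 1 + 1 = 11
  Okafor: 3 + 2 + 3 + 0 + 0 = 8
  Singh: 0 + 1 + 2 + 2 + 3 = 8
Ueda has the highest total.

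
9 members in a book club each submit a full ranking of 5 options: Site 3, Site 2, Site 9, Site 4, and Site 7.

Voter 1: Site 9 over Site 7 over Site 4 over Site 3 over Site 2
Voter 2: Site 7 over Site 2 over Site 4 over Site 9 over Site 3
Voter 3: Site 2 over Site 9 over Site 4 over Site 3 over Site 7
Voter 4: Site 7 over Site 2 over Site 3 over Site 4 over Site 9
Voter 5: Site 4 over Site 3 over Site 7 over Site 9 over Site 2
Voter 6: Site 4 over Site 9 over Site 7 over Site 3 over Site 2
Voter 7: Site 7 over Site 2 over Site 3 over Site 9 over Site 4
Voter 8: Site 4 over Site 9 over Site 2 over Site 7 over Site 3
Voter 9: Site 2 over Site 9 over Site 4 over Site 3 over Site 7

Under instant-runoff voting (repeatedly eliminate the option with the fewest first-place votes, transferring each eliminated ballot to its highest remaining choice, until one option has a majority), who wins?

Site 4

Round 1: Site 4 3, Site 7 3, Site 2 2, Site 9 1, Site 3 0. Site 3 has the fewest and is eliminated.
Round 2: Site 4 3, Site 7 3, Site 2 2, Site 9 1. Site 9 has the fewest and is eliminated.
Round 3: Site 7 4, Site 4 3, Site 2 2. Site 2 has the fewest and is eliminated.
Round 4: Site 4 5, Site 7 4. Site 4 has a majority.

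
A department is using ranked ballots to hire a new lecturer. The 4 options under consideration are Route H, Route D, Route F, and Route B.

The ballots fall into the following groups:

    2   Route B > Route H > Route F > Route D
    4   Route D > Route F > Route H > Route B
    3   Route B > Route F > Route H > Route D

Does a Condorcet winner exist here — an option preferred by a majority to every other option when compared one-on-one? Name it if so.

Head-to-head results (9 voters total):
Route H vs Route D: Route H wins 5–4.
Route H vs Route F: Route F wins 7–2.
Route H vs Route B: Route B wins 5–4.
Route D vs Route F: Route F wins 5–4.
Route D vs Route B: Route B wins 5–4.
Route F vs Route B: Route B wins 5–4.
Route B beats each rival — Route H (5–4), Route D (5–4), Route F (5–4) — so Route B is the Condorcet winner.

Route B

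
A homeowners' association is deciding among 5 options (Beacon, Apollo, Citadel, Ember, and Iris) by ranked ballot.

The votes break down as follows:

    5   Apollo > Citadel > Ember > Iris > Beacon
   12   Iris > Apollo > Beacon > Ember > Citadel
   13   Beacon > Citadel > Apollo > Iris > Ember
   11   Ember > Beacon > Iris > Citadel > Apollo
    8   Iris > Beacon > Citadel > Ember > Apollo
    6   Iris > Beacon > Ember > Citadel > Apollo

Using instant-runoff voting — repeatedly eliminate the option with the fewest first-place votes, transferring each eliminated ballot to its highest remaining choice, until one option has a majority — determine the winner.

Iris

Round 1: Iris 26, Beacon 13, Ember 11, Apollo 5, Citadel 0. Citadel has the fewest and is eliminated.
Round 2: Iris 26, Beacon 13, Ember 11, Apollo 5. Apollo has the fewest and is eliminated.
Round 3: Iris 26, Ember 16, Beacon 13. Beacon has the fewest and is eliminated.
Round 4: Iris 39, Ember 16. Iris has a majority.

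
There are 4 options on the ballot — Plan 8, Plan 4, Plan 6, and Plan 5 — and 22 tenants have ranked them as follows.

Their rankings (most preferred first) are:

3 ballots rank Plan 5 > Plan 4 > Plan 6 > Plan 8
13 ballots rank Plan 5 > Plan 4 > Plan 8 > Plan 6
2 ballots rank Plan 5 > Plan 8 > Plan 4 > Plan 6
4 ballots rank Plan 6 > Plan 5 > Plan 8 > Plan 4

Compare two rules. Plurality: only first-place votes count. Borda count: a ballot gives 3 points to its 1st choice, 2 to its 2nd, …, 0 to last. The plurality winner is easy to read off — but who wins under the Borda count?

Plurality first-place counts: Plan 8 0, Plan 4 0, Plan 6 4, Plan 5 18 → Plan 5.
Borda totals: Plan 8 21, Plan 4 34, Plan 6 15, Plan 5 62 → Plan 5.

Plan 5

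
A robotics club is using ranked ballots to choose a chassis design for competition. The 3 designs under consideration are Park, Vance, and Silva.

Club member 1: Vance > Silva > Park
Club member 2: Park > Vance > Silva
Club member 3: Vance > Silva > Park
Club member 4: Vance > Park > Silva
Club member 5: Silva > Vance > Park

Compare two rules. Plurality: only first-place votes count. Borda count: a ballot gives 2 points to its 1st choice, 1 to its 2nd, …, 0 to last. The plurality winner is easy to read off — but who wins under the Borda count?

Plurality first-place counts: Park 1, Vance 3, Silva 1 → Vance.
Borda totals: Park 3, Vance 8, Silva 4 → Vance.

Vance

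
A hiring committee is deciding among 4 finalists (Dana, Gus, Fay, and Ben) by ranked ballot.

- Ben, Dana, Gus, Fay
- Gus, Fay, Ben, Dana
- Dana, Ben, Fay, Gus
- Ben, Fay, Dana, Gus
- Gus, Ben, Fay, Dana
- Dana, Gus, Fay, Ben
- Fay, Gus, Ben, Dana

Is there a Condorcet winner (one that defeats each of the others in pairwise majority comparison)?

Head-to-head results (7 voters total):
Dana vs Gus: Dana wins 4–3.
Dana vs Fay: Fay wins 4–3.
Dana vs Ben: Ben wins 5–2.
Gus vs Fay: Gus wins 4–3.
Gus vs Ben: Gus wins 4–3.
Fay vs Ben: Ben wins 4–3.
No candidate beats all others: Dana beats Gus beats Fay beats Dana, a majority cycle.

No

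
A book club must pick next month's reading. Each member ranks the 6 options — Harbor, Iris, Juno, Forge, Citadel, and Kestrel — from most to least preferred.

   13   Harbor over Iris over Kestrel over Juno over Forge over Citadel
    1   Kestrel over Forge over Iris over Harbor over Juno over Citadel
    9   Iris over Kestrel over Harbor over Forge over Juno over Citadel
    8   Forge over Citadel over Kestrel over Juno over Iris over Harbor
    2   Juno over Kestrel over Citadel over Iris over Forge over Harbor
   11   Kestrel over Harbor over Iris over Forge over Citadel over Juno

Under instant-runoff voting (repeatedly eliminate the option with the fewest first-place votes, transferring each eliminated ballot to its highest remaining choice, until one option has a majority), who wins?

Kestrel

Round 1: Harbor 13, Kestrel 12, Iris 9, Forge 8, Juno 2, Citadel 0. Citadel has the fewest and is eliminated.
Round 2: Harbor 13, Kestrel 12, Iris 9, Forge 8, Juno 2. Juno has the fewest and is eliminated.
Round 3: Kestrel 14, Harbor 13, Iris 9, Forge 8. Forge has the fewest and is eliminated.
Round 4: Kestrel 22, Harbor 13, Iris 9. Iris has the fewest and is eliminated.
Round 5: Kestrel 31, Harbor 13. Kestrel has a majority.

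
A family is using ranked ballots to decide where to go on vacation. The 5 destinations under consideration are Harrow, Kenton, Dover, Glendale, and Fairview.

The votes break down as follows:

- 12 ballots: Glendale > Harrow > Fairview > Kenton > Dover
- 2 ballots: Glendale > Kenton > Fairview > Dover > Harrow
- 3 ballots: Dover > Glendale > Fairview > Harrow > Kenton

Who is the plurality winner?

Glendale

First-place vote totals:
  Harrow: 0
  Kenton: 0
  Dover: 3
  Glendale: 14
  Fairview: 0
Glendale has the most first-place votes.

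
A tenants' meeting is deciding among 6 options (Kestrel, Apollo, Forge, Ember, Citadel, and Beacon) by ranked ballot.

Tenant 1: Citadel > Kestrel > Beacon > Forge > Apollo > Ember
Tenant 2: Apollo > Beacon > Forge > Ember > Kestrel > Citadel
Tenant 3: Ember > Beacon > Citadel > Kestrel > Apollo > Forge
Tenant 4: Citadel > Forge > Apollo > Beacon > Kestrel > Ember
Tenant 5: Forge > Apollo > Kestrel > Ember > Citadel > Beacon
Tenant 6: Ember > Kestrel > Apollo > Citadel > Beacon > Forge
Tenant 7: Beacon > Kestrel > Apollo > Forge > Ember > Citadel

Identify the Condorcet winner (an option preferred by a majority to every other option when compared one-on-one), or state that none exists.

Head-to-head results (7 voters total):
Kestrel vs Apollo: Kestrel wins 4–3.
Kestrel vs Forge: Kestrel wins 4–3.
Kestrel vs Ember: Kestrel wins 4–3.
Kestrel vs Citadel: Kestrel wins 4–3.
Kestrel vs Beacon: Beacon wins 4–3.
Apollo vs Forge: Apollo wins 4–3.
Apollo vs Ember: Apollo wins 5–2.
Apollo vs Citadel: Apollo wins 4–3.
Apollo vs Beacon: Apollo wins 4–3.
Forge vs Ember: Forge wins 5–2.
Forge vs Citadel: Citadel wins 4–3.
Forge vs Beacon: Beacon wins 5–2.
Ember vs Citadel: Ember wins 5–2.
Ember vs Beacon: Beacon wins 4–3.
Citadel vs Beacon: Citadel wins 4–3.
No candidate beats all others: Kestrel beats Apollo beats Beacon beats Kestrel, a majority cycle.

There is no Condorcet winner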